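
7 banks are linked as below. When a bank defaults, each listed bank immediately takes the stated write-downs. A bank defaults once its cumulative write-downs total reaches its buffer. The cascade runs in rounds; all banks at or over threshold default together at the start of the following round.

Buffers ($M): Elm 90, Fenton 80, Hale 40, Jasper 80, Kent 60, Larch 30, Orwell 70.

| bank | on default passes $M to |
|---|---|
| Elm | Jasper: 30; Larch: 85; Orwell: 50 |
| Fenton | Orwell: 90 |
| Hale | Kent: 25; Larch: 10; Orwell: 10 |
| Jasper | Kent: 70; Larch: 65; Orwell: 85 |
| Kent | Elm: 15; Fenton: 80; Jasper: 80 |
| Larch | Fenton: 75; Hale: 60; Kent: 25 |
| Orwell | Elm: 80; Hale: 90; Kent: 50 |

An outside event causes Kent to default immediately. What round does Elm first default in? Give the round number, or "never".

4

Round 1 — Kent defaults (initial).
  Elm: +15 → 15 < 90
  Fenton: +80 → 80 ≥ 80
  Jasper: +80 → 80 ≥ 80
Round 2 — Fenton, Jasper default.
  Larch: +65 → 65 ≥ 30
  Orwell: +90+85 → 175 ≥ 70
Round 3 — Larch, Orwell default.
  Elm: +80 → 95 ≥ 90
  Hale: +60+90 → 150 ≥ 40
Round 4 — Elm, Hale default.
No further defaults.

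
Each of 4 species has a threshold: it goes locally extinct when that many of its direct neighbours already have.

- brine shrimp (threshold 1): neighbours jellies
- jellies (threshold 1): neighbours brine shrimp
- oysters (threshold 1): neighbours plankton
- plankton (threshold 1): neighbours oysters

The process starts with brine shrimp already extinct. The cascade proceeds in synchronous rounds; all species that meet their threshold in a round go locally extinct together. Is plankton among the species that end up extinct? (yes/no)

Round 1 — brine shrimp goes locally extinct (initial).
Round 2 — checking thresholds:
  jellies: 1 of 1 neighbours ≥ 1, goes locally extinct.
Round 3 — no new extinctions; cascade stops.

no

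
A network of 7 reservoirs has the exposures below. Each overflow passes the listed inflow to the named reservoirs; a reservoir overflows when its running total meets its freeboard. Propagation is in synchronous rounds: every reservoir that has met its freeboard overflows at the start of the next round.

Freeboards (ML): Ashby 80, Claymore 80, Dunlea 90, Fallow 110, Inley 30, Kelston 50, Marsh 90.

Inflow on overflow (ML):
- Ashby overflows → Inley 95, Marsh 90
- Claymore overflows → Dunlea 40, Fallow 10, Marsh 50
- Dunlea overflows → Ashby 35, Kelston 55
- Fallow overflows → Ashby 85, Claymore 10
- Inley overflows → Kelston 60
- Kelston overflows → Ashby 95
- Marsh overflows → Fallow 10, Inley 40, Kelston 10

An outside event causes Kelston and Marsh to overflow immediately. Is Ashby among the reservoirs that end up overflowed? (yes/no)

Round 1 — Kelston, Marsh overflow (initial).
  Ashby: +95 → 95 ≥ 80
  Fallow: +10 → 10 < 110
  Inley: +40 → 40 ≥ 30
Round 2 — Ashby, Inley overflow.
No further overflows.

yes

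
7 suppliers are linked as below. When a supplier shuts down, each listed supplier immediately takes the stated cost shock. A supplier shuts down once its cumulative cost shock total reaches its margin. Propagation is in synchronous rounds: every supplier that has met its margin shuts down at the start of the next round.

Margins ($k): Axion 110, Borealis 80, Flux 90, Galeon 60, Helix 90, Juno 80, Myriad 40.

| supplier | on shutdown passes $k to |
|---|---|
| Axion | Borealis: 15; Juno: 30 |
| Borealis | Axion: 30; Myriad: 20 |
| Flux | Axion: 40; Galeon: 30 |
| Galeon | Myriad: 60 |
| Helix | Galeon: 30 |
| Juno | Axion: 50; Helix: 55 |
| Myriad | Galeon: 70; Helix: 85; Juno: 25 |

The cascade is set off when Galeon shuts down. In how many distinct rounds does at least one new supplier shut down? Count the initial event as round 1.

2

Round 1 — Galeon shuts down (initial).
  Myriad: +60 → 60 ≥ 40
Round 2 — Myriad shuts down.
  Helix: +85 → 85 < 90
  Juno: +25 → 25 < 80
No further shutdowns.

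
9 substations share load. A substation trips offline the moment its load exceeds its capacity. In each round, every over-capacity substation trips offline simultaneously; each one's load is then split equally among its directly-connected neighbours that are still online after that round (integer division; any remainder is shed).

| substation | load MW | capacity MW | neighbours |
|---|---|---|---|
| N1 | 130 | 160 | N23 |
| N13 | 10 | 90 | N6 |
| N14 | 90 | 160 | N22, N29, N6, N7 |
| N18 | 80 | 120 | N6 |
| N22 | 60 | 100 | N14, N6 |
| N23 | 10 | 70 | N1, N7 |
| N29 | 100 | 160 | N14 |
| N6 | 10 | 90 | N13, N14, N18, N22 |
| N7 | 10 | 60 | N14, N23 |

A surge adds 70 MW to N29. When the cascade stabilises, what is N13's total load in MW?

Round 1 — N29 at 170 > 160. N29 trips offline.
  N29 sheds 170 MW to N14: 170 each.
    N14: 90+170 = 260 > 160
Round 2 — N14 trips offline.
  N14 sheds 260 MW to N22, N6, N7: 86 each (2 lost).
    N22: 60+86 = 146 > 100
    N6: 10+86 = 96 > 90
    N7: 10+86 = 96 > 60
Round 3 — N22, N6, N7 trip offline.
  N22 sheds 146 MW: no online neighbours, lost.
  N6 sheds 96 MW to N13, N18: 48 each.
    N13: 10+48 = 58 ≤ 90
    N18: 80+48 = 128 > 120
  N7 sheds 96 MW to N23: 96 each.
    N23: 10+96 = 106 > 70
Round 4 — N18, N23 trip offline.
  N18 sheds 128 MW: no online neighbours, lost.
  N23 sheds 106 MW to N1: 106 each.
    N1: 130+106 = 236 > 160
Round 5 — N1 trips offline.
  N1 sheds 236 MW: no online neighbours, lost.
No further trips.

58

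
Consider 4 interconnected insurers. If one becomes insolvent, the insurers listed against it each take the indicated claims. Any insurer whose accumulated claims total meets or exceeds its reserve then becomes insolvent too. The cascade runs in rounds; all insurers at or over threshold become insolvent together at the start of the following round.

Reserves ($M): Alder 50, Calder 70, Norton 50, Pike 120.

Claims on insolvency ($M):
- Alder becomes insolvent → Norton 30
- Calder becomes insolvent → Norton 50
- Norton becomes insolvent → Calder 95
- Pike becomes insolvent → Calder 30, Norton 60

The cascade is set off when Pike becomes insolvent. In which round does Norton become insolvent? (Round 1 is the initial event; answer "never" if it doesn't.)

Round 1 — Pike becomes insolvent (initial).
  Calder: +30 → 30 < 70
  Norton: +60 → 60 ≥ 50
Round 2 — Norton becomes insolvent.
  Calder: +95 → 125 ≥ 70
Round 3 — Calder becomes insolvent.
No further insolvencies.

2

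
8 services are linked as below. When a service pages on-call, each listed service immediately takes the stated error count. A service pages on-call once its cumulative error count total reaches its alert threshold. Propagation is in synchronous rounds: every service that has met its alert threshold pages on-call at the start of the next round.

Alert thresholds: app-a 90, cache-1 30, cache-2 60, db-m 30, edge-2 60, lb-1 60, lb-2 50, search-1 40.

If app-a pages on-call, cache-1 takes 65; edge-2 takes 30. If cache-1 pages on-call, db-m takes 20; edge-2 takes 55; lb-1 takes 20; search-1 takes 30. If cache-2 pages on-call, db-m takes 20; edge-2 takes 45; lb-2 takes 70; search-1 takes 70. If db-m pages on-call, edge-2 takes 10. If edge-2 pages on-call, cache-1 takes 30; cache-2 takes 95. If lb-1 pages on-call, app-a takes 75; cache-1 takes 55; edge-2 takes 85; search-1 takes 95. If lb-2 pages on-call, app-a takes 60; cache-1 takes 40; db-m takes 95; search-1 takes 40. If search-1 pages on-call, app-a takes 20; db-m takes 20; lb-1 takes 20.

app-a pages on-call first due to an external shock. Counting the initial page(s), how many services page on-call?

7

Round 1 — app-a pages on-call (initial).
  cache-1: +65 → 65 ≥ 30
  edge-2: +30 → 30 < 60
Round 2 — cache-1 pages on-call.
  db-m: +20 → 20 < 30
  edge-2: +55 → 85 ≥ 60
  lb-1: +20 → 20 < 60
  search-1: +30 → 30 < 40
Round 3 — edge-2 pages on-call.
  cache-2: +95 → 95 ≥ 60
Round 4 — cache-2 pages on-call.
  db-m: +20 → 40 ≥ 30
  lb-2: +70 → 70 ≥ 50
  search-1: +70 → 100 ≥ 40
Round 5 — db-m, lb-2, search-1 page on-call.
  lb-1: +20 → 40 < 60
No further pages.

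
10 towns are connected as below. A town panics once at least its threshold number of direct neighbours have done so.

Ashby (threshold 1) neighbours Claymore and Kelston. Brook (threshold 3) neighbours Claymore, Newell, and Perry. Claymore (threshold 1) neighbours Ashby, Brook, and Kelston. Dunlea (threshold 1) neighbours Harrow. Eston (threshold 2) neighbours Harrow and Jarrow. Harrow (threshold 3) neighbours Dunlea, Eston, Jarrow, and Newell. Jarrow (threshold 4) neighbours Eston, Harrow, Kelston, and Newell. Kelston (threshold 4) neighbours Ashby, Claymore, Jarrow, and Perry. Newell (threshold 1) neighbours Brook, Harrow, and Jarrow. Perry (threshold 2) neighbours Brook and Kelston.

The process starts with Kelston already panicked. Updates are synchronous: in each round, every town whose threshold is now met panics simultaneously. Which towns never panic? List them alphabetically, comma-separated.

Brook, Dunlea, Eston, Harrow, Jarrow, Newell, Perry

Round 1 — Kelston panics (initial).
Round 2 — checking thresholds:
  Ashby: 1 of 2 neighbours ≥ 1, panics.
  Claymore: 1 of 3 neighbours ≥ 1, panics.
  Jarrow: 1 of 4 neighbours < 4, not yet.
  Perry: 1 of 2 neighbours < 2, not yet.
Round 3 — no new panics; cascade stops.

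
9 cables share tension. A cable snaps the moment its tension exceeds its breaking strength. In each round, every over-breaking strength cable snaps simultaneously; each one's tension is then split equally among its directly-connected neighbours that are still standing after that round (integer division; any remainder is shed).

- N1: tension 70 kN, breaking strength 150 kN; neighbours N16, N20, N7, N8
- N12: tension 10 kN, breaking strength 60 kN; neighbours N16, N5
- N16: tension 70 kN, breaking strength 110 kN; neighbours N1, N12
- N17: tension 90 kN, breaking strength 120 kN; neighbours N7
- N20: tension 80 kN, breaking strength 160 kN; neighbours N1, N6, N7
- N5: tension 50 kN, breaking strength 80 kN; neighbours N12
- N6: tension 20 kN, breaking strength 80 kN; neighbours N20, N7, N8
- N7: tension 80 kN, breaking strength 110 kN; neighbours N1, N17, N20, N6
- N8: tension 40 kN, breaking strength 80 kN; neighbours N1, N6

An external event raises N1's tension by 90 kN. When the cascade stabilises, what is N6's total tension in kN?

60

Round 1 — N1 at 160 > 150. N1 snaps.
  N1 sheds 160 kN to N16, N20, N7, N8: 40 each.
    N16: 70+40 = 110 ≤ 110
    N20: 80+40 = 120 ≤ 160
    N7: 80+40 = 120 > 110
    N8: 40+40 = 80 ≤ 80
Round 2 — N7 snaps.
  N7 sheds 120 kN to N17, N20, N6: 40 each.
    N17: 90+40 = 130 > 120
    N20: 120+40 = 160 ≤ 160
    N6: 20+40 = 60 ≤ 80
Round 3 — N17 snaps.
  N17 sheds 130 kN: no online neighbours, lost.
No further breaks.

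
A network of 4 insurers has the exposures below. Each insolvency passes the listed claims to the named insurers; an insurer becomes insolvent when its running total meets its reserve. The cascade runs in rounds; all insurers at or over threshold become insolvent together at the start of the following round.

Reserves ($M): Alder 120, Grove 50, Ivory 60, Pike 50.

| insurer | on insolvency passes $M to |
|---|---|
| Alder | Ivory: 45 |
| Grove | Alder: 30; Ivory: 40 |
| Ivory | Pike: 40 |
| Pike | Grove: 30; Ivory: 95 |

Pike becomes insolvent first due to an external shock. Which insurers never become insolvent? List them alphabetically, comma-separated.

Alder, Grove

Round 1 — Pike becomes insolvent (initial).
  Grove: +30 → 30 < 50
  Ivory: +95 → 95 ≥ 60
Round 2 — Ivory becomes insolvent.
No further insolvencies.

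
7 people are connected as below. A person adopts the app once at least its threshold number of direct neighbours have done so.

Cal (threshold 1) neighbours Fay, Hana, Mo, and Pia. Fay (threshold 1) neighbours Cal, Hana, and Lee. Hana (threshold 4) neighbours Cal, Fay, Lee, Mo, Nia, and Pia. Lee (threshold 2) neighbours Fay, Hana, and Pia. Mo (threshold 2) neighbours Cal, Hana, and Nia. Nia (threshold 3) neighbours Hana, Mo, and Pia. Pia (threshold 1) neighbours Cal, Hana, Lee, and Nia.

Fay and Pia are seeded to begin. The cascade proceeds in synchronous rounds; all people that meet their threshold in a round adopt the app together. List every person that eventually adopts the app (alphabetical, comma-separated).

Round 1 — Fay, Pia adopt the app (initial).
Round 2 — checking thresholds:
  Cal: 2 of 4 neighbours ≥ 1, adopts the app.
  Hana: 2 of 6 neighbours < 4, not yet.
  Lee: 2 of 3 neighbours ≥ 2, adopts the app.
  Nia: 1 of 3 neighbours < 3, not yet.
Round 3 — checking thresholds:
  Hana: 4 of 6 neighbours ≥ 4, adopts the app.
  Mo: 1 of 3 neighbours < 2, not yet.
  Nia: 1 of 3 neighbours < 3, not yet.
Round 4 — checking thresholds:
  Mo: 2 of 3 neighbours ≥ 2, adopts the app.
  Nia: 2 of 3 neighbours < 3, not yet.
Round 5 — checking thresholds:
  Nia: 3 of 3 neighbours ≥ 3, adopts the app.
Round 6 — no new adoptions; cascade stops.

Cal, Fay, Hana, Lee, Mo, Nia, Pia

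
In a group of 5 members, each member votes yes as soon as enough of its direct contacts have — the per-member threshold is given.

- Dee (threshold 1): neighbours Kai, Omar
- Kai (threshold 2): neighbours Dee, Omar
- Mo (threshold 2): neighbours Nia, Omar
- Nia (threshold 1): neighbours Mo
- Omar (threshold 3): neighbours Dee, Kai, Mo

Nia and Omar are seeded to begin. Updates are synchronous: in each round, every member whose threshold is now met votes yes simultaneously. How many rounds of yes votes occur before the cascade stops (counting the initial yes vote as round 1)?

3

Round 1 — Nia, Omar vote yes (initial).
Round 2 — checking thresholds:
  Dee: 1 of 2 neighbours ≥ 1, votes yes.
  Kai: 1 of 2 neighbours < 2, below threshold.
  Mo: 2 of 2 neighbours ≥ 2, votes yes.
Round 3 — checking thresholds:
  Kai: 2 of 2 neighbours ≥ 2, votes yes.
Round 4 — no new yes votes; cascade stops.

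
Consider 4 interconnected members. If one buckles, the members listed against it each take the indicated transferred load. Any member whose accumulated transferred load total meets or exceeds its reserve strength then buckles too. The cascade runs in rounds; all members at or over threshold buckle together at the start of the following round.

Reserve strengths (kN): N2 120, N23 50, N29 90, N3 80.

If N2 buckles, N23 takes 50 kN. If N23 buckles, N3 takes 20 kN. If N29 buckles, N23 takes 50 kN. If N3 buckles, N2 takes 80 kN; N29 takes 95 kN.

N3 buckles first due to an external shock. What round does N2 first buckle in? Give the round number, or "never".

Round 1 — N3 buckles (initial).
  N2: +80 → 80 < 120
  N29: +95 → 95 ≥ 90
Round 2 — N29 buckles.
  N23: +50 → 50 ≥ 50
Round 3 — N23 buckles.
No further bucklings.

never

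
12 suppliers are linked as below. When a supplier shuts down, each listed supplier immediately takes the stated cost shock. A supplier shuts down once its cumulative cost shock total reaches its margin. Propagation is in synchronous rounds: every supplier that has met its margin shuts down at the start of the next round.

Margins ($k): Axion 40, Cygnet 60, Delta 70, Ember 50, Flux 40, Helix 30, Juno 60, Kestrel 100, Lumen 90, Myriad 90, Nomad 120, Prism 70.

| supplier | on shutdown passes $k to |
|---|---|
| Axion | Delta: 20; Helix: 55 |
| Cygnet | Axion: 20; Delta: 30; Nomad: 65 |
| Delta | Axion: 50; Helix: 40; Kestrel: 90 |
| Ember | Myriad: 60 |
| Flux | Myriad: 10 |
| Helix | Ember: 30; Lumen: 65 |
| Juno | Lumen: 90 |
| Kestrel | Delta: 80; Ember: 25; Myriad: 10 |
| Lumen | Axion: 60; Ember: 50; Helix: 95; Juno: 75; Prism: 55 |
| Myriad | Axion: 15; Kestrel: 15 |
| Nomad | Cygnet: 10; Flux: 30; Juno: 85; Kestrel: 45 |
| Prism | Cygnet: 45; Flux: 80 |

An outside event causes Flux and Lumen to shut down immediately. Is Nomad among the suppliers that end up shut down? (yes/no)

no

Round 1 — Flux, Lumen shut down (initial).
  Axion: +60 → 60 ≥ 40
  Ember: +50 → 50 ≥ 50
  Helix: +95 → 95 ≥ 30
  Juno: +75 → 75 ≥ 60
  Myriad: +10 → 10 < 90
  Prism: +55 → 55 < 70
Round 2 — Axion, Ember, Helix, Juno shut down.
  Delta: +20 → 20 < 70
  Myriad: +60 → 70 < 90
No further shutdowns.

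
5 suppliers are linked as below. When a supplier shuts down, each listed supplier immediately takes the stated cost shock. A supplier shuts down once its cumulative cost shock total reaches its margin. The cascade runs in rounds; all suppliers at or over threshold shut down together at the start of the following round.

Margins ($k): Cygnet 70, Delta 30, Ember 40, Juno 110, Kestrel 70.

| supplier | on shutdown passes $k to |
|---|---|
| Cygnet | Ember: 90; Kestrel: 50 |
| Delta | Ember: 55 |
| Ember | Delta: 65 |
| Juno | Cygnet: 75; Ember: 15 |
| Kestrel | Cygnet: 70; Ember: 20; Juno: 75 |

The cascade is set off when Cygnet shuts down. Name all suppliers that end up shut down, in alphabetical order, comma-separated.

Cygnet, Delta, Ember

Round 1 — Cygnet shuts down (initial).
  Ember: +90 → 90 ≥ 40
  Kestrel: +50 → 50 < 70
Round 2 — Ember shuts down.
  Delta: +65 → 65 ≥ 30
Round 3 — Delta shuts down.
No further shutdowns.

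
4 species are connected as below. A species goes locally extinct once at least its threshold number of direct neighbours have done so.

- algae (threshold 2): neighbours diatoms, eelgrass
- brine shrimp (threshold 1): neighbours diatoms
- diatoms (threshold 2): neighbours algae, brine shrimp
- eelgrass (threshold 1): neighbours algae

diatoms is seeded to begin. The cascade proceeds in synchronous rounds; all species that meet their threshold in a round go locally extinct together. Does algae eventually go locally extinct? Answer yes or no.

no

Round 1 — diatoms goes locally extinct (initial).
Round 2 — checking thresholds:
  algae: 1 of 2 neighbours < 2, not yet.
  brine shrimp: 1 of 1 neighbours ≥ 1, goes locally extinct.
Round 3 — no new extinctions; cascade stops.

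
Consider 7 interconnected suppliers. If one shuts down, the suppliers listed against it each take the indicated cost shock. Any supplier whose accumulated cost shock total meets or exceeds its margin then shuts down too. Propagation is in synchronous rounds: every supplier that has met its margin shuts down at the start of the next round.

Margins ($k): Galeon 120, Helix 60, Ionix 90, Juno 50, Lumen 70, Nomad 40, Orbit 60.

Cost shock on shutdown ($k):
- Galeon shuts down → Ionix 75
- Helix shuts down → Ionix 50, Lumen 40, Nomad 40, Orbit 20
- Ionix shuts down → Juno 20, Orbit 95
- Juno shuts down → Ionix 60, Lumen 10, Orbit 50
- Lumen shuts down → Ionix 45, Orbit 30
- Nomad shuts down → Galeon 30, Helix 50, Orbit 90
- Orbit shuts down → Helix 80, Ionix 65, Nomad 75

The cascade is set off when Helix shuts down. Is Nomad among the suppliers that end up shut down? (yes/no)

Round 1 — Helix shuts down (initial).
  Ionix: +50 → 50 < 90
  Lumen: +40 → 40 < 70
  Nomad: +40 → 40 ≥ 40
  Orbit: +20 → 20 < 60
Round 2 — Nomad shuts down.
  Galeon: +30 → 30 < 120
  Orbit: +90 → 110 ≥ 60
Round 3 — Orbit shuts down.
  Ionix: +65 → 115 ≥ 90
Round 4 — Ionix shuts down.
  Juno: +20 → 20 < 50
No further shutdowns.

yes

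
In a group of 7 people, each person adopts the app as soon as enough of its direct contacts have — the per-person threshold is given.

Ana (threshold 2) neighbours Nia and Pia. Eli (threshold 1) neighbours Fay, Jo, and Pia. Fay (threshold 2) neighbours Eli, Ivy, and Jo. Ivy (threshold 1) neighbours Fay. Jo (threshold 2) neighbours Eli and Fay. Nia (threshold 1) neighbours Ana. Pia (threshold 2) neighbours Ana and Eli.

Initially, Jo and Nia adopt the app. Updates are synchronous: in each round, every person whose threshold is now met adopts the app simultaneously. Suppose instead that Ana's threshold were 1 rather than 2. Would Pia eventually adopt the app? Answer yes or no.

With Ana's threshold at 1:
Round 1 — Jo, Nia adopt the app (initial).
Round 2 — checking thresholds:
  Ana: 1 of 2 neighbours ≥ 1, adopts the app.
  Eli: 1 of 3 neighbours ≥ 1, adopts the app.
  Fay: 1 of 3 neighbours < 2, not yet.
Round 3 — checking thresholds:
  Fay: 2 of 3 neighbours ≥ 2, adopts the app.
  Pia: 2 of 2 neighbours ≥ 2, adopts the app.
Round 4 — checking thresholds:
  Ivy: 1 of 1 neighbours ≥ 1, adopts the app.
Round 5 — no new adoptions; cascade stops.

yes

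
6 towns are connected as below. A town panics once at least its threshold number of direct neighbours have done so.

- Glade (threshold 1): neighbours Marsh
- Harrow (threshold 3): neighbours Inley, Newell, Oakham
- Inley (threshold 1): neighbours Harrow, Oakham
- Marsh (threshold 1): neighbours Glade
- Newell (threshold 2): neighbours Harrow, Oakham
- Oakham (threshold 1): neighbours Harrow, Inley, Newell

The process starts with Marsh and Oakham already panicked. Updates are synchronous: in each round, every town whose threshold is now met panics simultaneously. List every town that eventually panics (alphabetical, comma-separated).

Glade, Inley, Marsh, Oakham

Round 1 — Marsh, Oakham panic (initial).
Round 2 — checking thresholds:
  Glade: 1 of 1 neighbours ≥ 1, panics.
  Harrow: 1 of 3 neighbours < 3, not yet.
  Inley: 1 of 2 neighbours ≥ 1, panics.
  Newell: 1 of 2 neighbours < 2, not yet.
Round 3 — no new panics; cascade stops.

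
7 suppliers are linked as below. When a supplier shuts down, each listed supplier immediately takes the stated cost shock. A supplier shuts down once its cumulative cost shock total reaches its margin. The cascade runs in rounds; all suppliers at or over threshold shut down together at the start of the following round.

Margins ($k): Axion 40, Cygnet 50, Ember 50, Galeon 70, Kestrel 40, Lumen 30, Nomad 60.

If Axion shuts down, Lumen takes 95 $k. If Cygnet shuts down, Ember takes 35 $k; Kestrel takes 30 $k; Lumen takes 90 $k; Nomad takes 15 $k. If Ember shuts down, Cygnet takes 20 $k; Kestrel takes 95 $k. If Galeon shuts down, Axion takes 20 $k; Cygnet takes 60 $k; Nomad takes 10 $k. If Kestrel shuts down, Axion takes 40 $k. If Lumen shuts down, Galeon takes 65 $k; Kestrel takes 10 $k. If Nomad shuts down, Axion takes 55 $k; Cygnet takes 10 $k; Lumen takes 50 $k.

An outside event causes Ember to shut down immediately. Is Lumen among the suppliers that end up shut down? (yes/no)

Round 1 — Ember shuts down (initial).
  Cygnet: +20 → 20 < 50
  Kestrel: +95 → 95 ≥ 40
Round 2 — Kestrel shuts down.
  Axion: +40 → 40 ≥ 40
Round 3 — Axion shuts down.
  Lumen: +95 → 95 ≥ 30
Round 4 — Lumen shuts down.
  Galeon: +65 → 65 < 70
No further shutdowns.

yes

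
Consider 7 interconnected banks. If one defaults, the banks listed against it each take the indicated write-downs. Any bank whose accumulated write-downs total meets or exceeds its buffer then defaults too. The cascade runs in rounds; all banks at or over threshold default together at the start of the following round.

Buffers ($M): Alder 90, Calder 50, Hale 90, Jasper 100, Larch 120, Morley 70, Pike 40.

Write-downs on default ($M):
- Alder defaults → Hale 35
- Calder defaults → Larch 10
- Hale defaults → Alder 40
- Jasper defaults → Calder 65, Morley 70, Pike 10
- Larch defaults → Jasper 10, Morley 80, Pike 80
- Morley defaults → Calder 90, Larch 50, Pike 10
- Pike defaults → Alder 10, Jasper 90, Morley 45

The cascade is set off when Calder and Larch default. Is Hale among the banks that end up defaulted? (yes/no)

Round 1 — Calder, Larch default (initial).
  Jasper: +10 → 10 < 100
  Morley: +80 → 80 ≥ 70
  Pike: +80 → 80 ≥ 40
Round 2 — Morley, Pike default.
  Alder: +10 → 10 < 90
  Jasper: +90 → 100 ≥ 100
Round 3 — Jasper defaults.
No further defaults.

no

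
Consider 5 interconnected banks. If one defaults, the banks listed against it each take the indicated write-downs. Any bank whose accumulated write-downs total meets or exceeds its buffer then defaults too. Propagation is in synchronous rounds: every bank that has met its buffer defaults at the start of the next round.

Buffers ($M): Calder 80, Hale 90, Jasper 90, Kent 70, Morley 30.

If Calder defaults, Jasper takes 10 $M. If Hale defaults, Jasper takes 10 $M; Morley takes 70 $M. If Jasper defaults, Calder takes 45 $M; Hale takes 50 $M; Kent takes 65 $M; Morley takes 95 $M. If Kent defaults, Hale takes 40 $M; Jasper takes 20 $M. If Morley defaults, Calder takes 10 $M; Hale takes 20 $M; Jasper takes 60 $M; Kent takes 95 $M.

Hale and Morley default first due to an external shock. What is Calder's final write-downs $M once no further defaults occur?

55

Round 1 — Hale, Morley default (initial).
  Calder: +10 → 10 < 80
  Jasper: +10+60 → 70 < 90
  Kent: +95 → 95 ≥ 70
Round 2 — Kent defaults.
  Jasper: +20 → 90 ≥ 90
Round 3 — Jasper defaults.
  Calder: +45 → 55 < 80
No further defaults.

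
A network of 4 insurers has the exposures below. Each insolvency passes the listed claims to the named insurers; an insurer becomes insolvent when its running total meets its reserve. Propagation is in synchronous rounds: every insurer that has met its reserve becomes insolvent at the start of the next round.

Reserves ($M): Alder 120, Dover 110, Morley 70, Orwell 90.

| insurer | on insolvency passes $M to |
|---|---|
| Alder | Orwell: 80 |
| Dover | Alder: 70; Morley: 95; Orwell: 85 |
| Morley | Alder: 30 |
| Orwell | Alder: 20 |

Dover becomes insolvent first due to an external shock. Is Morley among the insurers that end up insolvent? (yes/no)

Round 1 — Dover becomes insolvent (initial).
  Alder: +70 → 70 < 120
  Morley: +95 → 95 ≥ 70
  Orwell: +85 → 85 < 90
Round 2 — Morley becomes insolvent.
  Alder: +30 → 100 < 120
No further insolvencies.

yes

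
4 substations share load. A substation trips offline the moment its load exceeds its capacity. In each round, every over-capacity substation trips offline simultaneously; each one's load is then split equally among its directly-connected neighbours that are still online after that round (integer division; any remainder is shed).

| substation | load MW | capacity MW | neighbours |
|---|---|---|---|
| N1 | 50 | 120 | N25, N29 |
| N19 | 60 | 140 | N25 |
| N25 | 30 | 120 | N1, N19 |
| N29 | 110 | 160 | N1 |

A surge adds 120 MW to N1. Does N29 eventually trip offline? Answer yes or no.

Round 1 — N1 at 170 > 120. N1 trips offline.
  N1 sheds 170 MW to N25, N29: 85 each.
    N25: 30+85 = 115 ≤ 120
    N29: 110+85 = 195 > 160
Round 2 — N29 trips offline.
  N29 sheds 195 MW: no online neighbours, lost.
No further trips.

yes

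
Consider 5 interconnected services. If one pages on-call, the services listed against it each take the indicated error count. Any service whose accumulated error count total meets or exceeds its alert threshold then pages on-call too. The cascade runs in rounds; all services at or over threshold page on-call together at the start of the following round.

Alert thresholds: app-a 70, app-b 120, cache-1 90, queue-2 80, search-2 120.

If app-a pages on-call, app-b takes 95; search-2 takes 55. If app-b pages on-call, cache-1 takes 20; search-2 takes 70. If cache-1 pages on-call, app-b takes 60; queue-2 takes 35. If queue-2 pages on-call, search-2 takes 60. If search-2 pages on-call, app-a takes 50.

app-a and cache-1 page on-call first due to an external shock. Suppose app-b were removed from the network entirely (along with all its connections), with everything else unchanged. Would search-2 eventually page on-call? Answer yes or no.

With app-b removed:
Round 1 — app-a, cache-1 page on-call (initial).
  queue-2: +35 → 35 < 80
  search-2: +55 → 55 < 120
No further pages.

no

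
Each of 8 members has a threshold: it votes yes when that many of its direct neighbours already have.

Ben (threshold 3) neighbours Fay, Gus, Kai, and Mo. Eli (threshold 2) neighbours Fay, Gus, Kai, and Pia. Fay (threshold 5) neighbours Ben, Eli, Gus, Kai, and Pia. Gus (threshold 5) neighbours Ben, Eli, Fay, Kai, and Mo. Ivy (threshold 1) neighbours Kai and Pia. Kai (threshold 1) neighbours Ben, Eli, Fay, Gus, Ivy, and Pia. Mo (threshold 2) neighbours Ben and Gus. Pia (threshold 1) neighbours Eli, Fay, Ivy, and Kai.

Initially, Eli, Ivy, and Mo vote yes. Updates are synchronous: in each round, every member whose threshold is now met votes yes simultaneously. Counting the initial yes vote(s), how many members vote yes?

Round 1 — Eli, Ivy, Mo vote yes (initial).
Round 2 — checking thresholds:
  Ben: 1 of 4 neighbours < 3, below threshold.
  Fay: 1 of 5 neighbours < 5, below threshold.
  Gus: 2 of 5 neighbours < 5, below threshold.
  Kai: 2 of 6 neighbours ≥ 1, votes yes.
  Pia: 2 of 4 neighbours ≥ 1, votes yes.
Round 3 — no new yes votes; cascade stops.

5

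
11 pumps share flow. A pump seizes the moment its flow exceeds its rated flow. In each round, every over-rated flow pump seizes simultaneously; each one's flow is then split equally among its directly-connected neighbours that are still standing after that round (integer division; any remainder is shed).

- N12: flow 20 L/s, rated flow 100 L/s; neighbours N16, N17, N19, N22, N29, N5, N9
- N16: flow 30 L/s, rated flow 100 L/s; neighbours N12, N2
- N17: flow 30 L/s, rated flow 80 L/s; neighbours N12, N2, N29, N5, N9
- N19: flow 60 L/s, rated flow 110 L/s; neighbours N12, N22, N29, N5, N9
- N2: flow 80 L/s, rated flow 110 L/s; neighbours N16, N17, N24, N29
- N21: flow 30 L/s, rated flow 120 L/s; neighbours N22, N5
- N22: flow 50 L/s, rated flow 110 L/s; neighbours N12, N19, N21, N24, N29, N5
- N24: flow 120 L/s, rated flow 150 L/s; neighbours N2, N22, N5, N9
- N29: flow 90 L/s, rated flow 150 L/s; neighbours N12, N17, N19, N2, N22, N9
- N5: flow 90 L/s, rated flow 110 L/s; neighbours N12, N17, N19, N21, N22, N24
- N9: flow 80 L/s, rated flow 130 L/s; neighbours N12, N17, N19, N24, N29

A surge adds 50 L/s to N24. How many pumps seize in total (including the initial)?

10

Round 1 — N24 at 170 > 150. N24 seizes.
  N24 sheds 170 L/s to N2, N22, N5, N9: 42 each (2 lost).
    N2: 80+42 = 122 > 110
    N22: 50+42 = 92 ≤ 110
    N5: 90+42 = 132 > 110
    N9: 80+42 = 122 ≤ 130
Round 2 — N2, N5 seize.
  N2 sheds 122 L/s to N16, N17, N29: 40 each (2 lost).
    N16: 30+40 = 70 ≤ 100
    N17: 30+40 = 70 ≤ 80
    N29: 90+40 = 130 ≤ 150
  N5 sheds 132 L/s to N12, N17, N19, N21, N22: 26 each (2 lost).
    N12: 20+26 = 46 ≤ 100
    N17: 70+26 = 96 > 80
    N19: 60+26 = 86 ≤ 110
    N21: 30+26 = 56 ≤ 120
    N22: 92+26 = 118 > 110
Round 3 — N17, N22 seize.
  N17 sheds 96 L/s to N12, N29, N9: 32 each.
    N12: 46+32 = 78 ≤ 100
    N29: 130+32 = 162 > 150
    N9: 122+32 = 154 > 130
  N22 sheds 118 L/s to N12, N19, N21, N29: 29 each (2 lost).
    N12: 78+29 = 107 > 100
    N19: 86+29 = 115 > 110
    N21: 56+29 = 85 ≤ 120
    N29: 162+29 = 191 > 150
Round 4 — N12, N19, N29, N9 seize.
  N12 sheds 107 L/s to N16: 107 each.
    N16: 70+107 = 177 > 100
  N19 sheds 115 L/s: no online neighbours, lost.
  N29 sheds 191 L/s: no online neighbours, lost.
  N9 sheds 154 L/s: no online neighbours, lost.
Round 5 — N16 seizes.
  N16 sheds 177 L/s: no online neighbours, lost.
No further seizures.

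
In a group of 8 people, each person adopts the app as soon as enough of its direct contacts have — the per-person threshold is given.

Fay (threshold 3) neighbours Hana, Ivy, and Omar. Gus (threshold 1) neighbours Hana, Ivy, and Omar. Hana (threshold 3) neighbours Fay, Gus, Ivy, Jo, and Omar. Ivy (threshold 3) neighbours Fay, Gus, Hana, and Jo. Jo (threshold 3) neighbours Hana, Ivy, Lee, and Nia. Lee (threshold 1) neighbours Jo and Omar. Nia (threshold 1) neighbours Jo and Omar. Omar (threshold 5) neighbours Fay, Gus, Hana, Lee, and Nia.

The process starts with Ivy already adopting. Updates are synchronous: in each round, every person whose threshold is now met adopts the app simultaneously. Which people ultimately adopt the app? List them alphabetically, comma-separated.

Round 1 — Ivy adopts the app (initial).
Round 2 — checking thresholds:
  Fay: 1 of 3 neighbours < 3, holds.
  Gus: 1 of 3 neighbours ≥ 1, adopts the app.
  Hana: 1 of 5 neighbours < 3, holds.
  Jo: 1 of 4 neighbours < 3, holds.
Round 3 — no new adoptions; cascade stops.

Gus, Ivy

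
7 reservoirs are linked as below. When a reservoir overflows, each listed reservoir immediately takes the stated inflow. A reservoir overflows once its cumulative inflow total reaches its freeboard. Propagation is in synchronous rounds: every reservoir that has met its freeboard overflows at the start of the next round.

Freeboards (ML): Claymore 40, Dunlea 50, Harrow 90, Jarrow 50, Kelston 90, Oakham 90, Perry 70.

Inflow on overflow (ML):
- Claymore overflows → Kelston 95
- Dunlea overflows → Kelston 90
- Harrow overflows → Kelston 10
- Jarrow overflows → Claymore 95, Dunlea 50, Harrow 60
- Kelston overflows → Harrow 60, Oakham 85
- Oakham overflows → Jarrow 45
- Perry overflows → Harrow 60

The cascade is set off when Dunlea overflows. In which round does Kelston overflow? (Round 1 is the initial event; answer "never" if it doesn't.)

2

Round 1 — Dunlea overflows (initial).
  Kelston: +90 → 90 ≥ 90
Round 2 — Kelston overflows.
  Harrow: +60 → 60 < 90
  Oakham: +85 → 85 < 90
No further overflows.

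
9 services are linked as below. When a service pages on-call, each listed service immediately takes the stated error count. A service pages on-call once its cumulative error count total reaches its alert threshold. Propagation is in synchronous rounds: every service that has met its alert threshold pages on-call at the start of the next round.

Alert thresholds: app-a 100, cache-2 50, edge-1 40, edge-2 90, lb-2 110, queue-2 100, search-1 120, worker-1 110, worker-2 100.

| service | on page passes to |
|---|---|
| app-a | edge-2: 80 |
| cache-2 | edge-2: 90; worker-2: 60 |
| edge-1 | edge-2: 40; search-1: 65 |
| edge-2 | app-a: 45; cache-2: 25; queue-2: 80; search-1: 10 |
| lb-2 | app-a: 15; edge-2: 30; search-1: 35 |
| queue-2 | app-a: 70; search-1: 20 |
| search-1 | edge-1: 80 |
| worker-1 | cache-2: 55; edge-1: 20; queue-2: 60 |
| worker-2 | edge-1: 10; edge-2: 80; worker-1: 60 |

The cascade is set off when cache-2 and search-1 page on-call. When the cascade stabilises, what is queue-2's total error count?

Round 1 — cache-2, search-1 page on-call (initial).
  edge-1: +80 → 80 ≥ 40
  edge-2: +90 → 90 ≥ 90
  worker-2: +60 → 60 < 100
Round 2 — edge-1, edge-2 page on-call.
  app-a: +45 → 45 < 100
  queue-2: +80 → 80 < 100
No further pages.

80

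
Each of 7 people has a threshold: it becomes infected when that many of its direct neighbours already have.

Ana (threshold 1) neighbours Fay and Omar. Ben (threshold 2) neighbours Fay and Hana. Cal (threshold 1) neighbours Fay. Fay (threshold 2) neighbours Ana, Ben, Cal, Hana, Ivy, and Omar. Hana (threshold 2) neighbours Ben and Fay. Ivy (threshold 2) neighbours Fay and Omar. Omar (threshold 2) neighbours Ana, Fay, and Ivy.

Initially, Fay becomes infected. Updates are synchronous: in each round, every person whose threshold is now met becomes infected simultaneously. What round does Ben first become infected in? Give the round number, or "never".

Round 1 — Fay becomes infected (initial).
Round 2 — checking thresholds:
  Ana: 1 of 2 neighbours ≥ 1, becomes infected.
  Ben: 1 of 2 neighbours < 2, not yet.
  Cal: 1 of 1 neighbours ≥ 1, becomes infected.
  Hana: 1 of 2 neighbours < 2, not yet.
  Ivy: 1 of 2 neighbours < 2, not yet.
  Omar: 1 of 3 neighbours < 2, not yet.
Round 3 — checking thresholds:
  Ben: 1 of 2 neighbours < 2, not yet.
  Hana: 1 of 2 neighbours < 2, not yet.
  Ivy: 1 of 2 neighbours < 2, not yet.
  Omar: 2 of 3 neighbours ≥ 2, becomes infected.
Round 4 — checking thresholds:
  Ben: 1 of 2 neighbours < 2, not yet.
  Hana: 1 of 2 neighbours < 2, not yet.
  Ivy: 2 of 2 neighbours ≥ 2, becomes infected.
Round 5 — no new infections; cascade stops.

never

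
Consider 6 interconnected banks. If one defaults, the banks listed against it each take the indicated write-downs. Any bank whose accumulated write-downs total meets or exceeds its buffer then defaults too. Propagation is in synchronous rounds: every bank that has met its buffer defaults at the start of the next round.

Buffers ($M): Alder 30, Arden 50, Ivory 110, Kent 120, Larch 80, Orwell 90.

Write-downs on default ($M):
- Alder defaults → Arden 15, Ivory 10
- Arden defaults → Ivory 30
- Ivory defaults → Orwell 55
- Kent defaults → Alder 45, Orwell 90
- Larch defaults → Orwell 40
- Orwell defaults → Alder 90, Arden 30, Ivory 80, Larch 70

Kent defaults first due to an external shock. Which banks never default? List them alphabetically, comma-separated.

Arden, Ivory, Larch

Round 1 — Kent defaults (initial).
  Alder: +45 → 45 ≥ 30
  Orwell: +90 → 90 ≥ 90
Round 2 — Alder, Orwell default.
  Arden: +15+30 → 45 < 50
  Ivory: +10+80 → 90 < 110
  Larch: +70 → 70 < 80
No further defaults.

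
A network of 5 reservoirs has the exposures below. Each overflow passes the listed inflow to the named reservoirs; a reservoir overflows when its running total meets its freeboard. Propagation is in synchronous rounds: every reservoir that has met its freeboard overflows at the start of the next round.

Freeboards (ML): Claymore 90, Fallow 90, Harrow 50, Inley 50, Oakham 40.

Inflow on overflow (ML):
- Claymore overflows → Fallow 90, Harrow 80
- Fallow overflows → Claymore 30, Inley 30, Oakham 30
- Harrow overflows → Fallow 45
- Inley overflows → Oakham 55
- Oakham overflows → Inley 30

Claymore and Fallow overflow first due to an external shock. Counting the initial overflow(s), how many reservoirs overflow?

3

Round 1 — Claymore, Fallow overflow (initial).
  Harrow: +80 → 80 ≥ 50
  Inley: +30 → 30 < 50
  Oakham: +30 → 30 < 40
Round 2 — Harrow overflows.
No further overflows.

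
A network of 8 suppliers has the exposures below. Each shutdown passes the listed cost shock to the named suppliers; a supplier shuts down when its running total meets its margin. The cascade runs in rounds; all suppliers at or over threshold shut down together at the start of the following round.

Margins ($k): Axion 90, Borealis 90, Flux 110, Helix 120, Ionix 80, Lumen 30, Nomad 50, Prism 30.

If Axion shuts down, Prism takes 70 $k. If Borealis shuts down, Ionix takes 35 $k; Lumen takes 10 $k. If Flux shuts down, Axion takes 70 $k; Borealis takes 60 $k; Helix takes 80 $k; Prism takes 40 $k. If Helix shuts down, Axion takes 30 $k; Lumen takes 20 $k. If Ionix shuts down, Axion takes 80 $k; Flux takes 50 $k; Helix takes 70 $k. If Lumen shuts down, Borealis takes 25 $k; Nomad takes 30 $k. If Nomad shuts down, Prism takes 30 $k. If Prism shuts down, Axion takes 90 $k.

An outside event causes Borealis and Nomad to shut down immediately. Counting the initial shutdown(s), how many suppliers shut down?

Round 1 — Borealis, Nomad shut down (initial).
  Ionix: +35 → 35 < 80
  Lumen: +10 → 10 < 30
  Prism: +30 → 30 ≥ 30
Round 2 — Prism shuts down.
  Axion: +90 → 90 ≥ 90
Round 3 — Axion shuts down.
No further shutdowns.

4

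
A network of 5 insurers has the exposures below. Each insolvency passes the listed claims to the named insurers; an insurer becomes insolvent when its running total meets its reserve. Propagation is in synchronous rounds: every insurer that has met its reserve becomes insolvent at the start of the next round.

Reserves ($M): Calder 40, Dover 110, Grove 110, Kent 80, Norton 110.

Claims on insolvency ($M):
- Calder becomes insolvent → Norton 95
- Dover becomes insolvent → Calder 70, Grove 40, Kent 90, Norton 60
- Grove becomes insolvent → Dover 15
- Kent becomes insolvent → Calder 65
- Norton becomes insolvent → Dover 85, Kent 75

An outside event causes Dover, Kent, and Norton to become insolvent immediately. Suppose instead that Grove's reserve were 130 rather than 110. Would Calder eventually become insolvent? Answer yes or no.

yes

With Grove's reserve at 130:
Round 1 — Dover, Kent, Norton become insolvent (initial).
  Calder: +70+65 → 135 ≥ 40
  Grove: +40 → 40 < 130
Round 2 — Calder becomes insolvent.
No further insolvencies.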